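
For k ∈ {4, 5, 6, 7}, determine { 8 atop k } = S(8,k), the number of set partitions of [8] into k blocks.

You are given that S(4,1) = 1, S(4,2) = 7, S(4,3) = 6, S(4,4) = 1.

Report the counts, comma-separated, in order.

1701, 1050, 266, 28

@5  (5,1):1·1+0→1, (5,2):7·2+1→15, (5,3):6·3+7→25, (5,4):1·4+6→10, (5,5):0·5+1→1
@6  (6,2):15·2+1→31, (6,3):25·3+15→90, (6,4):10·4+25→65, (6,5):1·5+10→15, (6,6):0·6+1→1
@7  (7,3):90·3+31→301, (7,4):65·4+90→350, (7,5):15·5+65→140, (7,6):1·6+15→21, (7,7):0·7+1→1
@8  (8,4):350·4+301→1701, (8,5):140·5+350→1050, (8,6):21·6+140→266, (8,7):1·7+21→28
Read S(8,4) = 1701, S(8,5) = 1050, S(8,6) = 266, S(8,7) = 28.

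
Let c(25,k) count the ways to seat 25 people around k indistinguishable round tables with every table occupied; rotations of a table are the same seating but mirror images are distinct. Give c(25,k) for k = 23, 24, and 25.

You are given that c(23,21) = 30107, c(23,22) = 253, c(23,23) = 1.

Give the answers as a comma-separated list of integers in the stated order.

i=24: T(24,22)=30107+23·253=35926 | T(24,23)=253+23·1=276 | T(24,24)=1+23·0=1
i=25: T(25,23)=35926+24·276=42550 | T(25,24)=276+24·1=300 | T(25,25)=1+24·0=1
Read c(25,23) = 42550, c(25,24) = 300, c(25,25) = 1.

42550, 300, 1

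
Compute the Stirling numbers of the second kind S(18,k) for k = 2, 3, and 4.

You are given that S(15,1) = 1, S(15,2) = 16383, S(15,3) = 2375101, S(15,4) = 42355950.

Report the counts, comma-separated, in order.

131071, 64439010, 2798806985

r16: T_16,1=1×1+0=1; T_16,2=2×16383+1=32767; T_16,3=3×2375101+16383=7141686; T_16,4=4×42355950+2375101=171798901
r17: T_17,1=1×1+0=1; T_17,2=2×32767+1=65535; T_17,3=3×7141686+32767=21457825; T_17,4=4×171798901+7141686=694337290
r18: T_18,2=2×65535+1=131071; T_18,3=3×21457825+65535=64439010; T_18,4=4×694337290+21457825=2798806985
Read S(18,2) = 131071, S(18,3) = 64439010, S(18,4) = 2798806985.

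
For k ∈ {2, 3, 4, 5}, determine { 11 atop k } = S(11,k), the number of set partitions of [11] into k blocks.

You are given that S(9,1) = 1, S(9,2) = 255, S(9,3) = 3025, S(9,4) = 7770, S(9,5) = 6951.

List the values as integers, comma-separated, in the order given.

1023, 28501, 145750, 246730

[10] T[10,1]:1*1+0=1 · T[10,2]:2*255+1=511 · T[10,3]:3*3025+255=9330 · T[10,4]:4*7770+3025=34105 · T[10,5]:5*6951+7770=42525
[11] T[11,2]:2*511+1=1023 · T[11,3]:3*9330+511=28501 · T[11,4]:4*34105+9330=145750 · T[11,5]:5*42525+34105=246730
Read S(11,2) = 1023, S(11,3) = 28501, S(11,4) = 145750, S(11,5) = 246730.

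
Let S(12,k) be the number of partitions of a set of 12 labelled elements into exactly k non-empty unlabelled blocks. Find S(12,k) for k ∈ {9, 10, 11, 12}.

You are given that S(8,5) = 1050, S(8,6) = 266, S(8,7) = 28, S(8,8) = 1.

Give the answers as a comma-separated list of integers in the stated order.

22275, 1705, 66, 1

r9: T_9,6=6×266+1050=2646; T_9,7=7×28+266=462; T_9,8=8×1+28=36; T_9,9=9×0+1=1
r10: T_10,7=7×462+2646=5880; T_10,8=8×36+462=750; T_10,9=9×1+36=45; T_10,10=10×0+1=1
r11: T_11,8=8×750+5880=11880; T_11,9=9×45+750=1155; T_11,10=10×1+45=55; T_11,11=11×0+1=1
r12: T_12,9=9×1155+11880=22275; T_12,10=10×55+1155=1705; T_12,11=11×1+55=66; T_12,12=12×0+1=1
Read S(12,9) = 22275, S(12,10) = 1705, S(12,11) = 66, S(12,12) = 1.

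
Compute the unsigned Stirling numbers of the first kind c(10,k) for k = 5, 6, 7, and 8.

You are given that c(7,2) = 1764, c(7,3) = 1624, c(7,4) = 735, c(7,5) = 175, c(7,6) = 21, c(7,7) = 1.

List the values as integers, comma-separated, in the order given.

r8: T_8,3=7×1624+1764=13132; T_8,4=7×735+1624=6769; T_8,5=7×175+735=1960; T_8,6=7×21+175=322; T_8,7=7×1+21=28; T_8,8=7×0+1=1
r9: T_9,4=8×6769+13132=67284; T_9,5=8×1960+6769=22449; T_9,6=8×322+1960=4536; T_9,7=8×28+322=546; T_9,8=8×1+28=36
r10: T_10,5=9×22449+67284=269325; T_10,6=9×4536+22449=63273; T_10,7=9×546+4536=9450; T_10,8=9×36+546=870
Read c(10,5) = 269325, c(10,6) = 63273, c(10,7) = 9450, c(10,8) = 870.

269325, 63273, 9450, 870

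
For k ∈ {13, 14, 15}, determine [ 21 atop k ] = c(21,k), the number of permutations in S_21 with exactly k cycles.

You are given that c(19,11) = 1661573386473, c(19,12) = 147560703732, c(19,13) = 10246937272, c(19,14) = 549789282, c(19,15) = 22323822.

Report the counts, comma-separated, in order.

i=20: T(20,12)=1661573386473+19·147560703732=4465226757381 | T(20,13)=147560703732+19·10246937272=342252511900 | T(20,14)=10246937272+19·549789282=20692933630 | T(20,15)=549789282+19·22323822=973941900
i=21: T(21,13)=4465226757381+20·342252511900=11310276995381 | T(21,14)=342252511900+20·20692933630=756111184500 | T(21,15)=20692933630+20·973941900=40171771630
Read c(21,13) = 11310276995381, c(21,14) = 756111184500, c(21,15) = 40171771630.

11310276995381, 756111184500, 40171771630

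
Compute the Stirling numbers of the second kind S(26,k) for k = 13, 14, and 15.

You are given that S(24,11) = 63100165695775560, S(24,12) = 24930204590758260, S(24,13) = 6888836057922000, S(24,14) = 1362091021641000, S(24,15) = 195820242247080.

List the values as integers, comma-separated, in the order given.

1850568574253550060, 477898618396288260, 90449030191104000

i=25: T(25,12)=63100165695775560+12·24930204590758260=362262620784874680 | T(25,13)=24930204590758260+13·6888836057922000=114485073343744260 | T(25,14)=6888836057922000+14·1362091021641000=25958110360896000 | T(25,15)=1362091021641000+15·195820242247080=4299394655347200
i=26: T(26,13)=362262620784874680+13·114485073343744260=1850568574253550060 | T(26,14)=114485073343744260+14·25958110360896000=477898618396288260 | T(26,15)=25958110360896000+15·4299394655347200=90449030191104000
Read S(26,13) = 1850568574253550060, S(26,14) = 477898618396288260, S(26,15) = 90449030191104000.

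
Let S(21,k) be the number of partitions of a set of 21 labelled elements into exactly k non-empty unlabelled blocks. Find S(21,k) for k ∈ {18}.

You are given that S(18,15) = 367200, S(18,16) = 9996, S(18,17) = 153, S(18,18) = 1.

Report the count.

row 19: T[19][16]=16·9996+367200=527136  T[19][17]=17·153+9996=12597  T[19][18]=18·1+153=171
row 20: T[20][17]=17·12597+527136=741285  T[20][18]=18·171+12597=15675
row 21: T[21][18]=18·15675+741285=1023435
Read S(21,18) = 1023435.

1023435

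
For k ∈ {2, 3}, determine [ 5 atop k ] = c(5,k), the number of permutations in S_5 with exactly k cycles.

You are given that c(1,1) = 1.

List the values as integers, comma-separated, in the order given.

50, 35

r2: T_2,1=1×1+0=1; T_2,2=1×0+1=1
r3: T_3,1=2×1+0=2; T_3,2=2×1+1=3; T_3,3=2×0+1=1
r4: T_4,1=3×2+0=6; T_4,2=3×3+2=11; T_4,3=3×1+3=6
r5: T_5,2=4×11+6=50; T_5,3=4×6+11=35
Read c(5,2) = 50, c(5,3) = 35.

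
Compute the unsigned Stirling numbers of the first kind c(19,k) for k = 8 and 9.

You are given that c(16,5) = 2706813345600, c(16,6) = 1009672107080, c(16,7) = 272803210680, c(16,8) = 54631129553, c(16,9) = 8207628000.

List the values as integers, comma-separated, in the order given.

557921681547048, 102417740732658

i=17: T(17,6)=2706813345600+16·1009672107080=18861567058880 | T(17,7)=1009672107080+16·272803210680=5374523477960 | T(17,8)=272803210680+16·54631129553=1146901283528 | T(17,9)=54631129553+16·8207628000=185953177553
i=18: T(18,7)=18861567058880+17·5374523477960=110228466184200 | T(18,8)=5374523477960+17·1146901283528=24871845297936 | T(18,9)=1146901283528+17·185953177553=4308105301929
i=19: T(19,8)=110228466184200+18·24871845297936=557921681547048 | T(19,9)=24871845297936+18·4308105301929=102417740732658
Read c(19,8) = 557921681547048, c(19,9) = 102417740732658.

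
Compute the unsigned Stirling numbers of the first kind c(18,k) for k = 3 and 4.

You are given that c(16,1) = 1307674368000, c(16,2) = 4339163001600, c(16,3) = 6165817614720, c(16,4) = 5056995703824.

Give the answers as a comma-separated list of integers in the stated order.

1821602444624640, 1583313975727488

r17: T_17,2=16×4339163001600+1307674368000=70734282393600; T_17,3=16×6165817614720+4339163001600=102992244837120; T_17,4=16×5056995703824+6165817614720=87077748875904
r18: T_18,3=17×102992244837120+70734282393600=1821602444624640; T_18,4=17×87077748875904+102992244837120=1583313975727488
Read c(18,3) = 1821602444624640, c(18,4) = 1583313975727488.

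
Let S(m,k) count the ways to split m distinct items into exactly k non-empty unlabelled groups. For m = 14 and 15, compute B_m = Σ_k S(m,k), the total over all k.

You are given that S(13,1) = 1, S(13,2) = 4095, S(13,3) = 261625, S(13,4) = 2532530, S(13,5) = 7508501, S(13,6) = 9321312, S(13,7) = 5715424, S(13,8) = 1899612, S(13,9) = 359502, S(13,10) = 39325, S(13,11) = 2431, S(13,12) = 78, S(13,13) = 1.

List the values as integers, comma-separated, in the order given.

@14  (14,1):1·1+0→1, (14,2):4095·2+1→8191, (14,3):261625·3+4095→788970, (14,4):2532530·4+261625→10391745, (14,5):7508501·5+2532530→40075035, (14,6):9321312·6+7508501→63436373, (14,7):5715424·7+9321312→49329280, (14,8):1899612·8+5715424→20912320, (14,9):359502·9+1899612→5135130, (14,10):39325·10+359502→752752, (14,11):2431·11+39325→66066, (14,12):78·12+2431→3367, (14,13):1·13+78→91, (14,14):0·14+1→1
@15  (15,1):1·1+0→1, (15,2):8191·2+1→16383, (15,3):788970·3+8191→2375101, (15,4):10391745·4+788970→42355950, (15,5):40075035·5+10391745→210766920, (15,6):63436373·6+40075035→420693273, (15,7):49329280·7+63436373→408741333, (15,8):20912320·8+49329280→216627840, (15,9):5135130·9+20912320→67128490, (15,10):752752·10+5135130→12662650, (15,11):66066·11+752752→1479478, (15,12):3367·12+66066→106470, (15,13):91·13+3367→4550, (15,14):1·14+91→105, (15,15):0·15+1→1
B_14 = ΣS(14,k) = 1+8191+788970+10391745+40075035+63436373+49329280+20912320+5135130+752752+66066+3367+91+1 = 190899322
B_15 = ΣS(15,k) = 1+16383+2375101+42355950+210766920+420693273+408741333+216627840+67128490+12662650+1479478+106470+4550+105+1 = 1382958545

190899322, 1382958545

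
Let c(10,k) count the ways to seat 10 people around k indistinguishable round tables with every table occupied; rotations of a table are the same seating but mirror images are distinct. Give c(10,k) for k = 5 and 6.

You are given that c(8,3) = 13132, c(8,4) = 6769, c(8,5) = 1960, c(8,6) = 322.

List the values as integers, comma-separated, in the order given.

269325, 63273

r9: T_9,4=8×6769+13132=67284; T_9,5=8×1960+6769=22449; T_9,6=8×322+1960=4536
r10: T_10,5=9×22449+67284=269325; T_10,6=9×4536+22449=63273
Read c(10,5) = 269325, c(10,6) = 63273.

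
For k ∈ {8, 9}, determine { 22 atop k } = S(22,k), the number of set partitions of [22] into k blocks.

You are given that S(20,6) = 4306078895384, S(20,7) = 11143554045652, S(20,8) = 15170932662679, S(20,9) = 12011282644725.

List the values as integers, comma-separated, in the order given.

[21] T[21,7]:7*11143554045652+4306078895384=82310957214948 · T[21,8]:8*15170932662679+11143554045652=132511015347084 · T[21,9]:9*12011282644725+15170932662679=123272476465204
[22] T[22,8]:8*132511015347084+82310957214948=1142399079991620 · T[22,9]:9*123272476465204+132511015347084=1241963303533920
Read S(22,8) = 1142399079991620, S(22,9) = 1241963303533920.

1142399079991620, 1241963303533920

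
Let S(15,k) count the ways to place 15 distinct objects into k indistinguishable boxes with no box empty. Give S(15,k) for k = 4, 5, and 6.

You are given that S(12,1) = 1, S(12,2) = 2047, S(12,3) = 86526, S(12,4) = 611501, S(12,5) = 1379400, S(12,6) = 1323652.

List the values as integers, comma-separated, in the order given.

row 13: T[13][2]=2·2047+1=4095  T[13][3]=3·86526+2047=261625  T[13][4]=4·611501+86526=2532530  T[13][5]=5·1379400+611501=7508501  T[13][6]=6·1323652+1379400=9321312
row 14: T[14][3]=3·261625+4095=788970  T[14][4]=4·2532530+261625=10391745  T[14][5]=5·7508501+2532530=40075035  T[14][6]=6·9321312+7508501=63436373
row 15: T[15][4]=4·10391745+788970=42355950  T[15][5]=5·40075035+10391745=210766920  T[15][6]=6·63436373+40075035=420693273
Read S(15,4) = 42355950, S(15,5) = 210766920, S(15,6) = 420693273.

42355950, 210766920, 420693273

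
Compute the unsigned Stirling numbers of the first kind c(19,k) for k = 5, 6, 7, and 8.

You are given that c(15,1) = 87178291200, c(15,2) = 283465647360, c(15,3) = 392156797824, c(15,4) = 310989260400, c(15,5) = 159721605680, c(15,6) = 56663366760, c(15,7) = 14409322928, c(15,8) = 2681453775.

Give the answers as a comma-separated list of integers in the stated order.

i=16: T(16,2)=87178291200+15·283465647360=4339163001600 | T(16,3)=283465647360+15·392156797824=6165817614720 | T(16,4)=392156797824+15·310989260400=5056995703824 | T(16,5)=310989260400+15·159721605680=2706813345600 | T(16,6)=159721605680+15·56663366760=1009672107080 | T(16,7)=56663366760+15·14409322928=272803210680 | T(16,8)=14409322928+15·2681453775=54631129553
i=17: T(17,3)=4339163001600+16·6165817614720=102992244837120 | T(17,4)=6165817614720+16·5056995703824=87077748875904 | T(17,5)=5056995703824+16·2706813345600=48366009233424 | T(17,6)=2706813345600+16·1009672107080=18861567058880 | T(17,7)=1009672107080+16·272803210680=5374523477960 | T(17,8)=272803210680+16·54631129553=1146901283528
i=18: T(18,4)=102992244837120+17·87077748875904=1583313975727488 | T(18,5)=87077748875904+17·48366009233424=909299905844112 | T(18,6)=48366009233424+17·18861567058880=369012649234384 | T(18,7)=18861567058880+17·5374523477960=110228466184200 | T(18,8)=5374523477960+17·1146901283528=24871845297936
i=19: T(19,5)=1583313975727488+18·909299905844112=17950712280921504 | T(19,6)=909299905844112+18·369012649234384=7551527592063024 | T(19,7)=369012649234384+18·110228466184200=2353125040549984 | T(19,8)=110228466184200+18·24871845297936=557921681547048
Read c(19,5) = 17950712280921504, c(19,6) = 7551527592063024, c(19,7) = 2353125040549984, c(19,8) = 557921681547048.

17950712280921504, 7551527592063024, 2353125040549984, 557921681547048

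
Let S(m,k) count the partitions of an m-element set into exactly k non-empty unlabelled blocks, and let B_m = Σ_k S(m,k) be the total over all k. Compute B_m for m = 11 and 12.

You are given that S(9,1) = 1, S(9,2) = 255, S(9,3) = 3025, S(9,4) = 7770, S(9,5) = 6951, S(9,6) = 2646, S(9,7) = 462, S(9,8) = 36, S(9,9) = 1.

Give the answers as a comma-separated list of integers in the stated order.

678570, 4213597

[10] T[10,1]:1*1+0=1 · T[10,2]:2*255+1=511 · T[10,3]:3*3025+255=9330 · T[10,4]:4*7770+3025=34105 · T[10,5]:5*6951+7770=42525 · T[10,6]:6*2646+6951=22827 · T[10,7]:7*462+2646=5880 · T[10,8]:8*36+462=750 · T[10,9]:9*1+36=45 · T[10,10]:10*0+1=1
[11] T[11,1]:1*1+0=1 · T[11,2]:2*511+1=1023 · T[11,3]:3*9330+511=28501 · T[11,4]:4*34105+9330=145750 · T[11,5]:5*42525+34105=246730 · T[11,6]:6*22827+42525=179487 · T[11,7]:7*5880+22827=63987 · T[11,8]:8*750+5880=11880 · T[11,9]:9*45+750=1155 · T[11,10]:10*1+45=55 · T[11,11]:11*0+1=1
[12] T[12,1]:1*1+0=1 · T[12,2]:2*1023+1=2047 · T[12,3]:3*28501+1023=86526 · T[12,4]:4*145750+28501=611501 · T[12,5]:5*246730+145750=1379400 · T[12,6]:6*179487+246730=1323652 · T[12,7]:7*63987+179487=627396 · T[12,8]:8*11880+63987=159027 · T[12,9]:9*1155+11880=22275 · T[12,10]:10*55+1155=1705 · T[12,11]:11*1+55=66 · T[12,12]:12*0+1=1
B_11 = ΣS(11,k) = 1+1023+28501+145750+246730+179487+63987+11880+1155+55+1 = 678570
B_12 = ΣS(12,k) = 1+2047+86526+611501+1379400+1323652+627396+159027+22275+1705+66+1 = 4213597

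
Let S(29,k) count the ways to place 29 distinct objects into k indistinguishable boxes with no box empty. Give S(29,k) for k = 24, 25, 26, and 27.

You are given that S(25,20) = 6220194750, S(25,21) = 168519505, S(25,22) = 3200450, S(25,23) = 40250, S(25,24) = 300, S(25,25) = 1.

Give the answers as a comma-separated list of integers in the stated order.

row 26: T[26][21]=21·168519505+6220194750=9759104355  T[26][22]=22·3200450+168519505=238929405  T[26][23]=23·40250+3200450=4126200  T[26][24]=24·300+40250=47450  T[26][25]=25·1+300=325  T[26][26]=26·0+1=1
row 27: T[27][22]=22·238929405+9759104355=15015551265  T[27][23]=23·4126200+238929405=333832005  T[27][24]=24·47450+4126200=5265000  T[27][25]=25·325+47450=55575  T[27][26]=26·1+325=351  T[27][27]=27·0+1=1
row 28: T[28][23]=23·333832005+15015551265=22693687380  T[28][24]=24·5265000+333832005=460192005  T[28][25]=25·55575+5265000=6654375  T[28][26]=26·351+55575=64701  T[28][27]=27·1+351=378
row 29: T[29][24]=24·460192005+22693687380=33738295500  T[29][25]=25·6654375+460192005=626551380  T[29][26]=26·64701+6654375=8336601  T[29][27]=27·378+64701=74907
Read S(29,24) = 33738295500, S(29,25) = 626551380, S(29,26) = 8336601, S(29,27) = 74907.

33738295500, 626551380, 8336601, 74907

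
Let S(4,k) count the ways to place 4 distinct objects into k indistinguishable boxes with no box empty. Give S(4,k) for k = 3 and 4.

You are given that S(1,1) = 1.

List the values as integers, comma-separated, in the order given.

6, 1

@2  (2,1):1·1+0→1, (2,2):0·2+1→1
@3  (3,2):1·2+1→3, (3,3):0·3+1→1
@4  (4,3):1·3+3→6, (4,4):0·4+1→1
Read S(4,3) = 6, S(4,4) = 1.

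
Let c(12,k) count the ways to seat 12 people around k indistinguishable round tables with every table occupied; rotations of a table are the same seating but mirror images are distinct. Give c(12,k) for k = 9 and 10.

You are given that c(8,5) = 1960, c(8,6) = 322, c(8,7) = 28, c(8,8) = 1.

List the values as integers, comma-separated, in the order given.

32670, 1925

i=9: T(9,6)=1960+8·322=4536 | T(9,7)=322+8·28=546 | T(9,8)=28+8·1=36 | T(9,9)=1+8·0=1
i=10: T(10,7)=4536+9·546=9450 | T(10,8)=546+9·36=870 | T(10,9)=36+9·1=45 | T(10,10)=1+9·0=1
i=11: T(11,8)=9450+10·870=18150 | T(11,9)=870+10·45=1320 | T(11,10)=45+10·1=55
i=12: T(12,9)=18150+11·1320=32670 | T(12,10)=1320+11·55=1925
Read c(12,9) = 32670, c(12,10) = 1925.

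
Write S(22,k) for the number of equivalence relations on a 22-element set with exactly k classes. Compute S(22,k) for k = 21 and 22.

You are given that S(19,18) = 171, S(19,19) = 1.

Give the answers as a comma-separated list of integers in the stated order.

231, 1

r20: T_20,19=19×1+171=190; T_20,20=20×0+1=1
r21: T_21,20=20×1+190=210; T_21,21=21×0+1=1
r22: T_22,21=21×1+210=231; T_22,22=22×0+1=1
Read S(22,21) = 231, S(22,22) = 1.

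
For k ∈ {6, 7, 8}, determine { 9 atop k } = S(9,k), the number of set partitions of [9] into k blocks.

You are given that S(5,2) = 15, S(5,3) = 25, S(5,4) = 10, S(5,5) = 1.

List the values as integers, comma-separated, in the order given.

2646, 462, 36

@6  (6,3):25·3+15→90, (6,4):10·4+25→65, (6,5):1·5+10→15, (6,6):0·6+1→1
@7  (7,4):65·4+90→350, (7,5):15·5+65→140, (7,6):1·6+15→21, (7,7):0·7+1→1
@8  (8,5):140·5+350→1050, (8,6):21·6+140→266, (8,7):1·7+21→28, (8,8):0·8+1→1
@9  (9,6):266·6+1050→2646, (9,7):28·7+266→462, (9,8):1·8+28→36
Read S(9,6) = 2646, S(9,7) = 462, S(9,8) = 36.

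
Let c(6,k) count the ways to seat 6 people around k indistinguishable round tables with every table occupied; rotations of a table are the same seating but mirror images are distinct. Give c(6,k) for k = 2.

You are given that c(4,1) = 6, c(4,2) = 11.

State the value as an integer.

274

row 5: T[5][1]=4·6+0=24  T[5][2]=4·11+6=50
row 6: T[6][2]=5·50+24=274
Read c(6,2) = 274.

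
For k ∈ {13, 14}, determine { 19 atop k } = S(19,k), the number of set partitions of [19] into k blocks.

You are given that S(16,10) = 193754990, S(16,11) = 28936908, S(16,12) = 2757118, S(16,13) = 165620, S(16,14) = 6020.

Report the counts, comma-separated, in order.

i=17: T(17,11)=193754990+11·28936908=512060978 | T(17,12)=28936908+12·2757118=62022324 | T(17,13)=2757118+13·165620=4910178 | T(17,14)=165620+14·6020=249900
i=18: T(18,12)=512060978+12·62022324=1256328866 | T(18,13)=62022324+13·4910178=125854638 | T(18,14)=4910178+14·249900=8408778
i=19: T(19,13)=1256328866+13·125854638=2892439160 | T(19,14)=125854638+14·8408778=243577530
Read S(19,13) = 2892439160, S(19,14) = 243577530.

2892439160, 243577530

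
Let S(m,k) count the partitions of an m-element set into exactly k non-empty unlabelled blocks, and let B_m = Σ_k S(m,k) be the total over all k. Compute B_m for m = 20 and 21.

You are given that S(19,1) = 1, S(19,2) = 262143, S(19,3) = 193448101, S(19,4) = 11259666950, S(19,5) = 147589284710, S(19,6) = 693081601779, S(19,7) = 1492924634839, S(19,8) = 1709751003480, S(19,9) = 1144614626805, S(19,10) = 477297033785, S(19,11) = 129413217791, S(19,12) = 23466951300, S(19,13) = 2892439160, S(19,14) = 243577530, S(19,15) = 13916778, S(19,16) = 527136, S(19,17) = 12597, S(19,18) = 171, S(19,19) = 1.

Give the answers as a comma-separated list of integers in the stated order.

51724158235372, 474869816156751

[20] T[20,1]:1*1+0=1 · T[20,2]:2*262143+1=524287 · T[20,3]:3*193448101+262143=580606446 · T[20,4]:4*11259666950+193448101=45232115901 · T[20,5]:5*147589284710+11259666950=749206090500 · T[20,6]:6*693081601779+147589284710=4306078895384 · T[20,7]:7*1492924634839+693081601779=11143554045652 · T[20,8]:8*1709751003480+1492924634839=15170932662679 · T[20,9]:9*1144614626805+1709751003480=12011282644725 · T[20,10]:10*477297033785+1144614626805=5917584964655 · T[20,11]:11*129413217791+477297033785=1900842429486 · T[20,12]:12*23466951300+129413217791=411016633391 · T[20,13]:13*2892439160+23466951300=61068660380 · T[20,14]:14*243577530+2892439160=6302524580 · T[20,15]:15*13916778+243577530=452329200 · T[20,16]:16*527136+13916778=22350954 · T[20,17]:17*12597+527136=741285 · T[20,18]:18*171+12597=15675 · T[20,19]:19*1+171=190 · T[20,20]:20*0+1=1
[21] T[21,1]:1*1+0=1 · T[21,2]:2*524287+1=1048575 · T[21,3]:3*580606446+524287=1742343625 · T[21,4]:4*45232115901+580606446=181509070050 · T[21,5]:5*749206090500+45232115901=3791262568401 · T[21,6]:6*4306078895384+749206090500=26585679462804 · T[21,7]:7*11143554045652+4306078895384=82310957214948 · T[21,8]:8*15170932662679+11143554045652=132511015347084 · T[21,9]:9*12011282644725+15170932662679=123272476465204 · T[21,10]:10*5917584964655+12011282644725=71187132291275 · T[21,11]:11*1900842429486+5917584964655=26826851689001 · T[21,12]:12*411016633391+1900842429486=6833042030178 · T[21,13]:13*61068660380+411016633391=1204909218331 · T[21,14]:14*6302524580+61068660380=149304004500 · T[21,15]:15*452329200+6302524580=13087462580 · T[21,16]:16*22350954+452329200=809944464 · T[21,17]:17*741285+22350954=34952799 · T[21,18]:18*15675+741285=1023435 · T[21,19]:19*190+15675=19285 · T[21,20]:20*1+190=210 · T[21,21]:21*0+1=1
B_20 = ΣS(20,k) = 1+524287+580606446+45232115901+749206090500+4306078895384+11143554045652+15170932662679+12011282644725+5917584964655+1900842429486+411016633391+61068660380+6302524580+452329200+22350954+741285+15675+190+1 = 51724158235372
B_21 = ΣS(21,k) = 1+1048575+1742343625+181509070050+3791262568401+26585679462804+82310957214948+132511015347084+123272476465204+71187132291275+26826851689001+6833042030178+1204909218331+149304004500+13087462580+809944464+34952799+1023435+19285+210+1 = 474869816156751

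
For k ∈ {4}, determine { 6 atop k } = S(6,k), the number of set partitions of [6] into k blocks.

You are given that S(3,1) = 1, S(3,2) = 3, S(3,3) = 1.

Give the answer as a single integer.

65

i=4: T(4,2)=1+2·3=7 | T(4,3)=3+3·1=6 | T(4,4)=1+4·0=1
i=5: T(5,3)=7+3·6=25 | T(5,4)=6+4·1=10
i=6: T(6,4)=25+4·10=65
Read S(6,4) = 65.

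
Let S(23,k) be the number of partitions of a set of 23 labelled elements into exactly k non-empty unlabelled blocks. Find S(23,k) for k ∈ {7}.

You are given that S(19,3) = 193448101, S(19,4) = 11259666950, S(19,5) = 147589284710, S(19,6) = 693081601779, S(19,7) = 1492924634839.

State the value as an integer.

[20] T[20,4]:4*11259666950+193448101=45232115901 · T[20,5]:5*147589284710+11259666950=749206090500 · T[20,6]:6*693081601779+147589284710=4306078895384 · T[20,7]:7*1492924634839+693081601779=11143554045652
[21] T[21,5]:5*749206090500+45232115901=3791262568401 · T[21,6]:6*4306078895384+749206090500=26585679462804 · T[21,7]:7*11143554045652+4306078895384=82310957214948
[22] T[22,6]:6*26585679462804+3791262568401=163305339345225 · T[22,7]:7*82310957214948+26585679462804=602762379967440
[23] T[23,7]:7*602762379967440+163305339345225=4382641999117305
Read S(23,7) = 4382641999117305.

4382641999117305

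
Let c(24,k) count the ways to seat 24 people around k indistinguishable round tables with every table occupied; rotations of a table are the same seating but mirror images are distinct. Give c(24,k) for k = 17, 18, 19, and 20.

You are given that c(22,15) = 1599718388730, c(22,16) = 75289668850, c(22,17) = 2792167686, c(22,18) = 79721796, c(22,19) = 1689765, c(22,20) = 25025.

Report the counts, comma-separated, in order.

6400590336096, 241276443496, 7234669596, 168423871

row 23: T[23][16]=22·75289668850+1599718388730=3256091103430  T[23][17]=22·2792167686+75289668850=136717357942  T[23][18]=22·79721796+2792167686=4546047198  T[23][19]=22·1689765+79721796=116896626  T[23][20]=22·25025+1689765=2240315
row 24: T[24][17]=23·136717357942+3256091103430=6400590336096  T[24][18]=23·4546047198+136717357942=241276443496  T[24][19]=23·116896626+4546047198=7234669596  T[24][20]=23·2240315+116896626=168423871
Read c(24,17) = 6400590336096, c(24,18) = 241276443496, c(24,19) = 7234669596, c(24,20) = 168423871.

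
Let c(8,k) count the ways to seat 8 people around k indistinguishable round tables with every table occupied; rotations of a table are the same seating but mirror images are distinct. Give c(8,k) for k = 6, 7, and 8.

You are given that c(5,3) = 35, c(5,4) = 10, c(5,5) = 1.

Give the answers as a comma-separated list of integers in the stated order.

i=6: T(6,4)=35+5·10=85 | T(6,5)=10+5·1=15 | T(6,6)=1+5·0=1
i=7: T(7,5)=85+6·15=175 | T(7,6)=15+6·1=21 | T(7,7)=1+6·0=1
i=8: T(8,6)=175+7·21=322 | T(8,7)=21+7·1=28 | T(8,8)=1+7·0=1
Read c(8,6) = 322, c(8,7) = 28, c(8,8) = 1.

322, 28, 1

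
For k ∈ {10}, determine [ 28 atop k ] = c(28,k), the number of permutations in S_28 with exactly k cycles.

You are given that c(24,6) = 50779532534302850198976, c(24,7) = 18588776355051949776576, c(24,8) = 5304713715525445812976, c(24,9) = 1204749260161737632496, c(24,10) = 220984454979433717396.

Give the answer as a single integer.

195460557459107504515368560

r25: T_25,7=24×18588776355051949776576+50779532534302850198976=496910165055549644836800; T_25,8=24×5304713715525445812976+18588776355051949776576=145901905527662649288000; T_25,9=24×1204749260161737632496+5304713715525445812976=34218695959407148992880; T_25,10=24×220984454979433717396+1204749260161737632496=6508376179668146850000
r26: T_26,8=25×145901905527662649288000+496910165055549644836800=4144457803247115877036800; T_26,9=25×34218695959407148992880+145901905527662649288000=1001369304512841374110000; T_26,10=25×6508376179668146850000+34218695959407148992880=196928100451110820242880
r27: T_27,9=26×1001369304512841374110000+4144457803247115877036800=30180059720580991603896800; T_27,10=26×196928100451110820242880+1001369304512841374110000=6121499916241722700424880
r28: T_28,10=27×6121499916241722700424880+30180059720580991603896800=195460557459107504515368560
Read c(28,10) = 195460557459107504515368560.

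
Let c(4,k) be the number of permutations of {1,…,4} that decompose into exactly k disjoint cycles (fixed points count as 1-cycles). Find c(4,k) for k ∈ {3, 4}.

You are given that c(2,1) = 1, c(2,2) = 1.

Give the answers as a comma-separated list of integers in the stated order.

@3  (3,2):1·2+1→3, (3,3):0·2+1→1
@4  (4,3):1·3+3→6, (4,4):0·3+1→1
Read c(4,3) = 6, c(4,4) = 1.

6, 1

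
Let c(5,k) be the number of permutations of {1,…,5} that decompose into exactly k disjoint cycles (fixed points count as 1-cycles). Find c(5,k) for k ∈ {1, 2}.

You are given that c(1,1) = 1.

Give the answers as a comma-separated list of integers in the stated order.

i=2: T(2,1)=0+1·1=1 | T(2,2)=1+1·0=1
i=3: T(3,1)=0+2·1=2 | T(3,2)=1+2·1=3
i=4: T(4,1)=0+3·2=6 | T(4,2)=2+3·3=11
i=5: T(5,1)=0+4·6=24 | T(5,2)=6+4·11=50
Read c(5,1) = 24, c(5,2) = 50.

24, 50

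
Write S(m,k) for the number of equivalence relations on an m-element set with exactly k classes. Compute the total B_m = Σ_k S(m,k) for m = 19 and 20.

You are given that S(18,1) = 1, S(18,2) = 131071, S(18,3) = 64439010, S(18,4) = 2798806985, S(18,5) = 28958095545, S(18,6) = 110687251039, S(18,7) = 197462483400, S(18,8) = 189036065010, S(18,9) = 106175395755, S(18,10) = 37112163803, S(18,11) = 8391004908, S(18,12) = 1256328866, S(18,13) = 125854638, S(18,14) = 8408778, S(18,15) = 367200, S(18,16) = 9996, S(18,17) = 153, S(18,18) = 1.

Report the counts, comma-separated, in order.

row 19: T[19][1]=1·1+0=1  T[19][2]=2·131071+1=262143  T[19][3]=3·64439010+131071=193448101  T[19][4]=4·2798806985+64439010=11259666950  T[19][5]=5·28958095545+2798806985=147589284710  T[19][6]=6·110687251039+28958095545=693081601779  T[19][7]=7·197462483400+110687251039=1492924634839  T[19][8]=8·189036065010+197462483400=1709751003480  T[19][9]=9·106175395755+189036065010=1144614626805  T[19][10]=10·37112163803+106175395755=477297033785  T[19][11]=11·8391004908+37112163803=129413217791  T[19][12]=12·1256328866+8391004908=23466951300  T[19][13]=13·125854638+1256328866=2892439160  T[19][14]=14·8408778+125854638=243577530  T[19][15]=15·367200+8408778=13916778  T[19][16]=16·9996+367200=527136  T[19][17]=17·153+9996=12597  T[19][18]=18·1+153=171  T[19][19]=19·0+1=1
row 20: T[20][1]=1·1+0=1  T[20][2]=2·262143+1=524287  T[20][3]=3·193448101+262143=580606446  T[20][4]=4·11259666950+193448101=45232115901  T[20][5]=5·147589284710+11259666950=749206090500  T[20][6]=6·693081601779+147589284710=4306078895384  T[20][7]=7·1492924634839+693081601779=11143554045652  T[20][8]=8·1709751003480+1492924634839=15170932662679  T[20][9]=9·1144614626805+1709751003480=12011282644725  T[20][10]=10·477297033785+1144614626805=5917584964655  T[20][11]=11·129413217791+477297033785=1900842429486  T[20][12]=12·23466951300+129413217791=411016633391  T[20][13]=13·2892439160+23466951300=61068660380  T[20][14]=14·243577530+2892439160=6302524580  T[20][15]=15·13916778+243577530=452329200  T[20][16]=16·527136+13916778=22350954  T[20][17]=17·12597+527136=741285  T[20][18]=18·171+12597=15675  T[20][19]=19·1+171=190  T[20][20]=20·0+1=1
B_19 = ΣS(19,k) = 1+262143+193448101+11259666950+147589284710+693081601779+1492924634839+1709751003480+1144614626805+477297033785+129413217791+23466951300+2892439160+243577530+13916778+527136+12597+171+1 = 5832742205057
B_20 = ΣS(20,k) = 1+524287+580606446+45232115901+749206090500+4306078895384+11143554045652+15170932662679+12011282644725+5917584964655+1900842429486+411016633391+61068660380+6302524580+452329200+22350954+741285+15675+190+1 = 51724158235372

5832742205057, 51724158235372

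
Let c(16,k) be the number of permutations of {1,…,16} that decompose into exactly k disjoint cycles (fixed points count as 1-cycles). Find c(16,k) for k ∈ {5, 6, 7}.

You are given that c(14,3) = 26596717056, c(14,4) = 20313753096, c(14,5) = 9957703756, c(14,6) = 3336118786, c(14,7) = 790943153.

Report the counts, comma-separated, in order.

r15: T_15,4=14×20313753096+26596717056=310989260400; T_15,5=14×9957703756+20313753096=159721605680; T_15,6=14×3336118786+9957703756=56663366760; T_15,7=14×790943153+3336118786=14409322928
r16: T_16,5=15×159721605680+310989260400=2706813345600; T_16,6=15×56663366760+159721605680=1009672107080; T_16,7=15×14409322928+56663366760=272803210680
Read c(16,5) = 2706813345600, c(16,6) = 1009672107080, c(16,7) = 272803210680.

2706813345600, 1009672107080, 272803210680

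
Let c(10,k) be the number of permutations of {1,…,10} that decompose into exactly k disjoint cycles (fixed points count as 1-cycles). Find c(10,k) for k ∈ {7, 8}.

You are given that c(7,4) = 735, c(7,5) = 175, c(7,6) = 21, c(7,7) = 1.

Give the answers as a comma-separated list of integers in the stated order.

9450, 870

r8: T_8,5=7×175+735=1960; T_8,6=7×21+175=322; T_8,7=7×1+21=28; T_8,8=7×0+1=1
r9: T_9,6=8×322+1960=4536; T_9,7=8×28+322=546; T_9,8=8×1+28=36
r10: T_10,7=9×546+4536=9450; T_10,8=9×36+546=870
Read c(10,7) = 9450, c(10,8) = 870.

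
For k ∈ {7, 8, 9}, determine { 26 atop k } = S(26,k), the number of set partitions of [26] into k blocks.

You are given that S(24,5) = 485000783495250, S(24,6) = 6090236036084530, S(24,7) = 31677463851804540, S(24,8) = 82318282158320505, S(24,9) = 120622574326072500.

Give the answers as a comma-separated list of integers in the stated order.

row 25: T[25][6]=6·6090236036084530+485000783495250=37026417000002430  T[25][7]=7·31677463851804540+6090236036084530=227832482998716310  T[25][8]=8·82318282158320505+31677463851804540=690223721118368580  T[25][9]=9·120622574326072500+82318282158320505=1167921451092973005
row 26: T[26][7]=7·227832482998716310+37026417000002430=1631853797991016600  T[26][8]=8·690223721118368580+227832482998716310=5749622251945664950  T[26][9]=9·1167921451092973005+690223721118368580=11201516780955125625
Read S(26,7) = 1631853797991016600, S(26,8) = 5749622251945664950, S(26,9) = 11201516780955125625.

1631853797991016600, 5749622251945664950, 11201516780955125625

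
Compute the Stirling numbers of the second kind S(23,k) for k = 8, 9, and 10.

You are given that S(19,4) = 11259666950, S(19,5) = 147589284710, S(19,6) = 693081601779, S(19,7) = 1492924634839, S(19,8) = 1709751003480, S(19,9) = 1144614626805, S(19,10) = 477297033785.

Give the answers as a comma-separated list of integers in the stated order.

9741955019900400, 12320068811796900, 9593401297313460

@20  (20,5):147589284710·5+11259666950→749206090500, (20,6):693081601779·6+147589284710→4306078895384, (20,7):1492924634839·7+693081601779→11143554045652, (20,8):1709751003480·8+1492924634839→15170932662679, (20,9):1144614626805·9+1709751003480→12011282644725, (20,10):477297033785·10+1144614626805→5917584964655
@21  (21,6):4306078895384·6+749206090500→26585679462804, (21,7):11143554045652·7+4306078895384→82310957214948, (21,8):15170932662679·8+11143554045652→132511015347084, (21,9):12011282644725·9+15170932662679→123272476465204, (21,10):5917584964655·10+12011282644725→71187132291275
@22  (22,7):82310957214948·7+26585679462804→602762379967440, (22,8):132511015347084·8+82310957214948→1142399079991620, (22,9):123272476465204·9+132511015347084→1241963303533920, (22,10):71187132291275·10+123272476465204→835143799377954
@23  (23,8):1142399079991620·8+602762379967440→9741955019900400, (23,9):1241963303533920·9+1142399079991620→12320068811796900, (23,10):835143799377954·10+1241963303533920→9593401297313460
Read S(23,8) = 9741955019900400, S(23,9) = 12320068811796900, S(23,10) = 9593401297313460.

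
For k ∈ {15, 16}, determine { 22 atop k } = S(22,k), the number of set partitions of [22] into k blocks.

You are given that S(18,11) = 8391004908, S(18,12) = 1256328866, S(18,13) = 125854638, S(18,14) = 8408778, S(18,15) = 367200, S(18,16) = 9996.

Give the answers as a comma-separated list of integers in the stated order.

i=19: T(19,12)=8391004908+12·1256328866=23466951300 | T(19,13)=1256328866+13·125854638=2892439160 | T(19,14)=125854638+14·8408778=243577530 | T(19,15)=8408778+15·367200=13916778 | T(19,16)=367200+16·9996=527136
i=20: T(20,13)=23466951300+13·2892439160=61068660380 | T(20,14)=2892439160+14·243577530=6302524580 | T(20,15)=243577530+15·13916778=452329200 | T(20,16)=13916778+16·527136=22350954
i=21: T(21,14)=61068660380+14·6302524580=149304004500 | T(21,15)=6302524580+15·452329200=13087462580 | T(21,16)=452329200+16·22350954=809944464
i=22: T(22,15)=149304004500+15·13087462580=345615943200 | T(22,16)=13087462580+16·809944464=26046574004
Read S(22,15) = 345615943200, S(22,16) = 26046574004.

345615943200, 26046574004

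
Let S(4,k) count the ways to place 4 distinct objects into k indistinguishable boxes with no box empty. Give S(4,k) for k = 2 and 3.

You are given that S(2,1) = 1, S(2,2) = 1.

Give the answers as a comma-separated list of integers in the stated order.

7, 6

row 3: T[3][1]=1·1+0=1  T[3][2]=2·1+1=3  T[3][3]=3·0+1=1
row 4: T[4][2]=2·3+1=7  T[4][3]=3·1+3=6
Read S(4,2) = 7, S(4,3) = 6.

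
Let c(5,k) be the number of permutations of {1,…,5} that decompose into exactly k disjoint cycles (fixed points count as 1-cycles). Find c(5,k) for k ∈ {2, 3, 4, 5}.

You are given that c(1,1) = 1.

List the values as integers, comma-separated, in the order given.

50, 35, 10, 1

r2: T_2,1=1×1+0=1; T_2,2=1×0+1=1
r3: T_3,1=2×1+0=2; T_3,2=2×1+1=3; T_3,3=2×0+1=1
r4: T_4,1=3×2+0=6; T_4,2=3×3+2=11; T_4,3=3×1+3=6; T_4,4=3×0+1=1
r5: T_5,2=4×11+6=50; T_5,3=4×6+11=35; T_5,4=4×1+6=10; T_5,5=4×0+1=1
Read c(5,2) = 50, c(5,3) = 35, c(5,4) = 10, c(5,5) = 1.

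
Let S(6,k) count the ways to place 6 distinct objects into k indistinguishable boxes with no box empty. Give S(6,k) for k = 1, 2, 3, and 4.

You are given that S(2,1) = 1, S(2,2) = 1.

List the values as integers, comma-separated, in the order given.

r3: T_3,1=1×1+0=1; T_3,2=2×1+1=3; T_3,3=3×0+1=1
r4: T_4,1=1×1+0=1; T_4,2=2×3+1=7; T_4,3=3×1+3=6; T_4,4=4×0+1=1
r5: T_5,1=1×1+0=1; T_5,2=2×7+1=15; T_5,3=3×6+7=25; T_5,4=4×1+6=10
r6: T_6,1=1×1+0=1; T_6,2=2×15+1=31; T_6,3=3×25+15=90; T_6,4=4×10+25=65
Read S(6,1) = 1, S(6,2) = 31, S(6,3) = 90, S(6,4) = 65.

1, 31, 90, 65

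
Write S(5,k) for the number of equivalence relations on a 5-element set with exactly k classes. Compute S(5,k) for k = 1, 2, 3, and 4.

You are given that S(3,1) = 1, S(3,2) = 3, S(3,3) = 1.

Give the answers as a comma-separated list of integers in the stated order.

r4: T_4,1=1×1+0=1; T_4,2=2×3+1=7; T_4,3=3×1+3=6; T_4,4=4×0+1=1
r5: T_5,1=1×1+0=1; T_5,2=2×7+1=15; T_5,3=3×6+7=25; T_5,4=4×1+6=10
Read S(5,1) = 1, S(5,2) = 15, S(5,3) = 25, S(5,4) = 10.

1, 15, 25, 10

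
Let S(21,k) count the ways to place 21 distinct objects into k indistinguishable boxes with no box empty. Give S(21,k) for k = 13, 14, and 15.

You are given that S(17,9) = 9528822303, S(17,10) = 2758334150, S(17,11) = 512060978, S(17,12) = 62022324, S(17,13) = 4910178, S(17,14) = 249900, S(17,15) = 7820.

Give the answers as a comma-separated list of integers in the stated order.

1204909218331, 149304004500, 13087462580

r18: T_18,10=10×2758334150+9528822303=37112163803; T_18,11=11×512060978+2758334150=8391004908; T_18,12=12×62022324+512060978=1256328866; T_18,13=13×4910178+62022324=125854638; T_18,14=14×249900+4910178=8408778; T_18,15=15×7820+249900=367200
r19: T_19,11=11×8391004908+37112163803=129413217791; T_19,12=12×1256328866+8391004908=23466951300; T_19,13=13×125854638+1256328866=2892439160; T_19,14=14×8408778+125854638=243577530; T_19,15=15×367200+8408778=13916778
r20: T_20,12=12×23466951300+129413217791=411016633391; T_20,13=13×2892439160+23466951300=61068660380; T_20,14=14×243577530+2892439160=6302524580; T_20,15=15×13916778+243577530=452329200
r21: T_21,13=13×61068660380+411016633391=1204909218331; T_21,14=14×6302524580+61068660380=149304004500; T_21,15=15×452329200+6302524580=13087462580
Read S(21,13) = 1204909218331, S(21,14) = 149304004500, S(21,15) = 13087462580.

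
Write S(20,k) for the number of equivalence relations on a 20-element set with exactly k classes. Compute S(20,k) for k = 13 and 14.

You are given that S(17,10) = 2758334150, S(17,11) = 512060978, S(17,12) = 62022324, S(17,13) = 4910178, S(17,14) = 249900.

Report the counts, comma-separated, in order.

61068660380, 6302524580

i=18: T(18,11)=2758334150+11·512060978=8391004908 | T(18,12)=512060978+12·62022324=1256328866 | T(18,13)=62022324+13·4910178=125854638 | T(18,14)=4910178+14·249900=8408778
i=19: T(19,12)=8391004908+12·1256328866=23466951300 | T(19,13)=1256328866+13·125854638=2892439160 | T(19,14)=125854638+14·8408778=243577530
i=20: T(20,13)=23466951300+13·2892439160=61068660380 | T(20,14)=2892439160+14·243577530=6302524580
Read S(20,13) = 61068660380, S(20,14) = 6302524580.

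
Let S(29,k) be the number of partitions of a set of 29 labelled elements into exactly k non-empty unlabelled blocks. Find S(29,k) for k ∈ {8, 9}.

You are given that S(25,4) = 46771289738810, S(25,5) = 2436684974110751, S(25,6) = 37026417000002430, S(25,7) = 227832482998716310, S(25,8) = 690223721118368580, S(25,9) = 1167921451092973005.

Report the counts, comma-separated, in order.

3224318613979279184316, 9452962848327254398506

i=26: T(26,5)=46771289738810+5·2436684974110751=12230196160292565 | T(26,6)=2436684974110751+6·37026417000002430=224595186974125331 | T(26,7)=37026417000002430+7·227832482998716310=1631853797991016600 | T(26,8)=227832482998716310+8·690223721118368580=5749622251945664950 | T(26,9)=690223721118368580+9·1167921451092973005=11201516780955125625
i=27: T(27,6)=12230196160292565+6·224595186974125331=1359801318005044551 | T(27,7)=224595186974125331+7·1631853797991016600=11647571772911241531 | T(27,8)=1631853797991016600+8·5749622251945664950=47628831813556336200 | T(27,9)=5749622251945664950+9·11201516780955125625=106563273280541795575
i=28: T(28,7)=1359801318005044551+7·11647571772911241531=82892803728383735268 | T(28,8)=11647571772911241531+8·47628831813556336200=392678226281361931131 | T(28,9)=47628831813556336200+9·106563273280541795575=1006698291338432496375
i=29: T(29,8)=82892803728383735268+8·392678226281361931131=3224318613979279184316 | T(29,9)=392678226281361931131+9·1006698291338432496375=9452962848327254398506
Read S(29,8) = 3224318613979279184316, S(29,9) = 9452962848327254398506.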